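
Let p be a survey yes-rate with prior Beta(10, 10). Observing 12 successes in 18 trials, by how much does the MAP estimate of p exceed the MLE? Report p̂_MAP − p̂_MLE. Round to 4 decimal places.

Posterior is Beta(22, 16); MAP = (22−1)/(38−2) = 21/36 ≈ 0.58333.
MLE ignores the prior: p̂_MLE = k/n = 12/18 ≈ 0.66667.
Difference = 21/36 − 12/18 = -1/12 ≈ -0.0833.

MAP − MLE = -0.0833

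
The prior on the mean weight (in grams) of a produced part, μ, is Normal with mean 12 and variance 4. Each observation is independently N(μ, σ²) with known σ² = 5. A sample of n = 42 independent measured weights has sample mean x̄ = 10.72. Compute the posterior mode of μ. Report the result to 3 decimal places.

μ̂_MAP = 10.757

n = 42, x̄ = 10.72.
For a Normal prior and Normal likelihood with known variance, the posterior is Normal; its mode equals its mean, the precision-weighted average.
Prior precision 1/σ₀² = 1/4 = 0.25; data precision n/σ² = 42/5 = 8.4.
μ̂ = (0.25·12 + 8.4·10.72) / (0.25 + 8.4) = 93.048/8.65 = 46524/4325 ≈ 10.757.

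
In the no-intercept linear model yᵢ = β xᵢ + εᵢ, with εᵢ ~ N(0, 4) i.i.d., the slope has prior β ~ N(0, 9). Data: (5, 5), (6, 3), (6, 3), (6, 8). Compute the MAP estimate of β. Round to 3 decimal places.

β̂_MAP = 0.817

log p(β | y) = −Σ(yᵢ − βxᵢ)²/(2·4) − β²/(2·9) + const.
Setting the derivative to zero: Σxᵢ(yᵢ − βxᵢ)/4 − β/9 = 0, so β = Σxᵢyᵢ / (Σxᵢ² + σ²/τ²).
Σxᵢyᵢ = 5·5 + 6·3 + 6·3 + 6·8 = 109; Σxᵢ² = 133; σ²/τ² = 4/9.
β̂_MAP = 109 / (133 + 4/9) = 109/(1201/9) = 981/1201 ≈ 0.817.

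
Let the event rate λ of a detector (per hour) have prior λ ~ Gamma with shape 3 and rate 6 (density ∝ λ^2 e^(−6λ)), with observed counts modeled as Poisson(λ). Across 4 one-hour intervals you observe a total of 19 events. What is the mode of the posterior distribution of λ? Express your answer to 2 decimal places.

Σxᵢ = 19, n = 4.
Posterior ∝ λ^2e^(−6λ) · λ^19e^(−4λ) = λ^21e^(−10λ), i.e. Gamma(shape=22, rate=10).
The mode of a Gamma(a, b) with a ≥ 1 (shape–rate) is (a−1)/b = 21/10 ≈ 2.10.

λ̂_MAP = 2.10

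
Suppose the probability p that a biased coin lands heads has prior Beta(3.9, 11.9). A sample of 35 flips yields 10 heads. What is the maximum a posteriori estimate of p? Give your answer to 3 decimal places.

p̂_MAP = 0.264

Prior: Beta(3.9, 11.9).
Data: 10 successes in 35 trials. The binomial likelihood contributes p^10(1−p)^25, so the posterior is Beta(3.9+10, 11.9+25) = Beta(13.9, 36.9).
For Beta(a, b) with a, b > 1 the mode is (a−1)/(a+b−2) = 12.9/48.8 ≈ 0.264.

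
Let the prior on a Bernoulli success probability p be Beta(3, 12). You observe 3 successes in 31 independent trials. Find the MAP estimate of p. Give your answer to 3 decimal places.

p̂_MAP = 0.114

Prior: Beta(3, 12).
Data: 3 successes in 31 trials. The binomial likelihood contributes p^3(1−p)^28, so the posterior is Beta(3+3, 12+28) = Beta(6, 40).
For Beta(a, b) with a, b > 1 the mode is (a−1)/(a+b−2) = 5/44 ≈ 0.114.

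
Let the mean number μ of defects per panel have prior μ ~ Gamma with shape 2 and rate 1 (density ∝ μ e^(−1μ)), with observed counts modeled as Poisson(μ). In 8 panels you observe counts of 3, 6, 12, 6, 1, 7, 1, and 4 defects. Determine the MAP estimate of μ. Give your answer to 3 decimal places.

Σxᵢ = 3+6+12+6+1+7+1+4 = 40, with n = 8.
Posterior ∝ μe^(−1μ) · μ^40e^(−8μ) = μ^41e^(−9μ), i.e. Gamma(shape=42, rate=9).
The mode of a Gamma(a, b) with a ≥ 1 (shape–rate) is (a−1)/b = 41/9 ≈ 4.556.

μ̂_MAP = 4.556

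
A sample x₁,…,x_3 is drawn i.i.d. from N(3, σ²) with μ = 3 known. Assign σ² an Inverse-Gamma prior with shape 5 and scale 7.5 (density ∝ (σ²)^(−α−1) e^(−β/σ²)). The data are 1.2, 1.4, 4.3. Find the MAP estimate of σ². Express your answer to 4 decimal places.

Sum of squared deviations about the known mean: SS = (1.2−3)² + (1.4−3)² + (4.3−3)² = 7.49.
The Normal likelihood contributes (σ²)^(−n/2) exp(−SS/(2σ²)), so the posterior is Inverse-Gamma(α + n/2, β + SS/2) = Inverse-Gamma(6.5, 11.245).
The mode of Inverse-Gamma(a, b) is b/(a+1) = 11.245/7.5 ≈ 1.4993.

σ̂²_MAP = 1.4993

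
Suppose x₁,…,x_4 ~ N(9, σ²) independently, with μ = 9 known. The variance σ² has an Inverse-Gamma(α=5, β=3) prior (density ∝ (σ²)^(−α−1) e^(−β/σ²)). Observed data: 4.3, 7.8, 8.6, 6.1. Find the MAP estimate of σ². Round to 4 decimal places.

σ̂²_MAP = 2.3813

Sum of squared deviations about the known mean: SS = (4.3−9)² + (7.8−9)² + (8.6−9)² + (6.1−9)² = 32.1.
The Normal likelihood contributes (σ²)^(−n/2) exp(−SS/(2σ²)), so the posterior is Inverse-Gamma(α + n/2, β + SS/2) = Inverse-Gamma(7, 19.05).
The mode of Inverse-Gamma(a, b) is b/(a+1) = 19.05/8 ≈ 2.3813.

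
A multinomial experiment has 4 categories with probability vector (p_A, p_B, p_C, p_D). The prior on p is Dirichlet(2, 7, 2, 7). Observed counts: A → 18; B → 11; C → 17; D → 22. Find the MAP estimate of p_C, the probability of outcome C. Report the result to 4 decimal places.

The posterior is Dirichlet(αᵢ + nᵢ) = Dirichlet(20, 18, 19, 29).
For a Dirichlet(a₁,…,a_K) with all aᵢ > 1, the mode has j-th component (aⱼ − 1)/(Σaᵢ − K).
Here Σaᵢ = 86 and K = 4, so p_C = (19 − 1)/(86 − 4) = 18/82 ≈ 0.2195.

MAP estimate of p_C = 0.2195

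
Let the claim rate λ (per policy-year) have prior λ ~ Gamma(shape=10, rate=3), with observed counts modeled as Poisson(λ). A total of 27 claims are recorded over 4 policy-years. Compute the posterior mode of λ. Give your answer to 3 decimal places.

λ̂_MAP = 5.143

Σxᵢ = 27, n = 4.
Posterior ∝ λ^9e^(−3λ) · λ^27e^(−4λ) = λ^36e^(−7λ), i.e. Gamma(shape=37, rate=7).
The mode of a Gamma(a, b) with a ≥ 1 (shape–rate) is (a−1)/b = 36/7 ≈ 5.143.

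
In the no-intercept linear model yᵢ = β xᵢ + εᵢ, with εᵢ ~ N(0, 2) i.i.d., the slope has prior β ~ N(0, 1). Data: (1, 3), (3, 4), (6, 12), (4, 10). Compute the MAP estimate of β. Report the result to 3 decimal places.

log p(β | y) = −Σ(yᵢ − βxᵢ)²/(2·2) − β²/(2·1) + const.
Setting the derivative to zero: Σxᵢ(yᵢ − βxᵢ)/2 − β/1 = 0, so β = Σxᵢyᵢ / (Σxᵢ² + σ²/τ²).
Σxᵢyᵢ = 1·3 + 3·4 + 6·12 + 4·10 = 127; Σxᵢ² = 62; σ²/τ² = 2.
β̂_MAP = 127 / (62 + 2) = 127/64 ≈ 1.984.

β̂_MAP = 1.984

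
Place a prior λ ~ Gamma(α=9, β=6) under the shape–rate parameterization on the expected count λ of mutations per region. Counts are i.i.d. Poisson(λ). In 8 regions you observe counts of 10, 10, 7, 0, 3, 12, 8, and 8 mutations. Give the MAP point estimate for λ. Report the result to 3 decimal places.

Σxᵢ = 10+10+7+0+3+12+8+8 = 58, with n = 8.
Posterior ∝ λ^8e^(−6λ) · λ^58e^(−8λ) = λ^66e^(−14λ), i.e. Gamma(shape=67, rate=14).
The mode of a Gamma(a, b) with a ≥ 1 (shape–rate) is (a−1)/b = 66/14 ≈ 4.714.

λ̂_MAP = 4.714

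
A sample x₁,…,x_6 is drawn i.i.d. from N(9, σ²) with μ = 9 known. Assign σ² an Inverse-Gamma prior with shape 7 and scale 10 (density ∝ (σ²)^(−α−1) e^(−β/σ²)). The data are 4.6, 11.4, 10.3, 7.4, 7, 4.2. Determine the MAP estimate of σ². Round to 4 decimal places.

Sum of squared deviations about the known mean: SS = (4.6−9)² + (11.4−9)² + (10.3−9)² + (7.4−9)² + (7−9)² + (4.2−9)² = 56.41.
The Normal likelihood contributes (σ²)^(−n/2) exp(−SS/(2σ²)), so the posterior is Inverse-Gamma(α + n/2, β + SS/2) = Inverse-Gamma(10, 38.205).
The mode of Inverse-Gamma(a, b) is b/(a+1) = 38.205/11 ≈ 3.4732.

σ̂²_MAP = 3.4732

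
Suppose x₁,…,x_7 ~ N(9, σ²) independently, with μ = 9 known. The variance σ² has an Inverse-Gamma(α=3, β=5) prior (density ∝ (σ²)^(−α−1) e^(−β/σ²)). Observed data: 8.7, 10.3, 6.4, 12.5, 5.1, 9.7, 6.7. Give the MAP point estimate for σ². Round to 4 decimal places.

Sum of squared deviations about the known mean: SS = (8.7−9)² + (10.3−9)² + (6.4−9)² + (12.5−9)² + (5.1−9)² + (9.7−9)² + (6.7−9)² = 41.78.
The Normal likelihood contributes (σ²)^(−n/2) exp(−SS/(2σ²)), so the posterior is Inverse-Gamma(α + n/2, β + SS/2) = Inverse-Gamma(6.5, 25.89).
The mode of Inverse-Gamma(a, b) is b/(a+1) = 25.89/7.5 ≈ 3.4520.

σ̂²_MAP = 3.4520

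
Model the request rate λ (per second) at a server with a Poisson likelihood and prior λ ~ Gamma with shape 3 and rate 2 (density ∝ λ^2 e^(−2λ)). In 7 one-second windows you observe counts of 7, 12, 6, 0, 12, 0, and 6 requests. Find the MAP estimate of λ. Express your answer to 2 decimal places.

Σxᵢ = 7+12+6+0+12+0+6 = 43, with n = 7.
Posterior ∝ λ^2e^(−2λ) · λ^43e^(−7λ) = λ^45e^(−9λ), i.e. Gamma(shape=46, rate=9).
The mode of a Gamma(a, b) with a ≥ 1 (shape–rate) is (a−1)/b = 45/9 ≈ 5.00.

λ̂_MAP = 5.00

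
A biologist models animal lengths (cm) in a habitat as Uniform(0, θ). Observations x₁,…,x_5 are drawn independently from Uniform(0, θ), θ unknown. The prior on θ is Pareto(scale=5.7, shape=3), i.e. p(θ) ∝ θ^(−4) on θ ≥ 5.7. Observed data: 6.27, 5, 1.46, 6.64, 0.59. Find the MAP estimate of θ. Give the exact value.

The Uniform(0, θ) likelihood is θ^(−n) for θ ≥ max(xᵢ), zero otherwise. Here max(xᵢ) = 6.64.
Posterior ∝ θ^(−4) · θ^(−5) = θ^(−9) on θ ≥ max(5.7, 6.64) = 6.64.
This density is strictly decreasing in θ, so the posterior mode lies at the lower boundary of the support.

θ̂_MAP = 6.64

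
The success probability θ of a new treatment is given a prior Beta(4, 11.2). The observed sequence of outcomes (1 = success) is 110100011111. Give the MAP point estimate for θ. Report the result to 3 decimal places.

θ̂_MAP = 0.437

Prior: Beta(4, 11.2).
Data: 8 successes in 12 trials (from the sequence). The binomial likelihood contributes θ^8(1−θ)^4, so the posterior is Beta(4+8, 11.2+4) = Beta(12, 15.2).
For Beta(a, b) with a, b > 1 the mode is (a−1)/(a+b−2) = 11/25.2 ≈ 0.437.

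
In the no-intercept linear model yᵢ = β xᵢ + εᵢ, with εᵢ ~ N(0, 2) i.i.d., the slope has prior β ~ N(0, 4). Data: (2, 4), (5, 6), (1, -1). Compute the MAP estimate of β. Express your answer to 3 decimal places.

β̂_MAP = 1.213

log p(β | y) = −Σ(yᵢ − βxᵢ)²/(2·2) − β²/(2·4) + const.
Setting the derivative to zero: Σxᵢ(yᵢ − βxᵢ)/2 − β/4 = 0, so β = Σxᵢyᵢ / (Σxᵢ² + σ²/τ²).
Σxᵢyᵢ = 2·4 + 5·6 + 1·(-1) = 37; Σxᵢ² = 30; σ²/τ² = 0.5.
β̂_MAP = 37 / (30 + 0.5) = 37/30.5 ≈ 1.213.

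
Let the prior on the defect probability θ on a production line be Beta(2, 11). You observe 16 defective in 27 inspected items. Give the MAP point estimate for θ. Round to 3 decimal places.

Prior: Beta(2, 11).
Data: 16 successes in 27 trials. The binomial likelihood contributes θ^16(1−θ)^11, so the posterior is Beta(2+16, 11+11) = Beta(18, 22).
For Beta(a, b) with a, b > 1 the mode is (a−1)/(a+b−2) = 17/38 ≈ 0.447.

θ̂_MAP = 0.447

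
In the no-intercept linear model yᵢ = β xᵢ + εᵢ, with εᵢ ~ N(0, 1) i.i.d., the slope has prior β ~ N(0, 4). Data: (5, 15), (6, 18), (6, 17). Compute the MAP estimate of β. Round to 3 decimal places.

β̂_MAP = 2.931

log p(β | y) = −Σ(yᵢ − βxᵢ)²/(2·1) − β²/(2·4) + const.
Setting the derivative to zero: Σxᵢ(yᵢ − βxᵢ)/1 − β/4 = 0, so β = Σxᵢyᵢ / (Σxᵢ² + σ²/τ²).
Σxᵢyᵢ = 5·15 + 6·18 + 6·17 = 285; Σxᵢ² = 97; σ²/τ² = 0.25.
β̂_MAP = 285 / (97 + 0.25) = 285/97.25 ≈ 2.931.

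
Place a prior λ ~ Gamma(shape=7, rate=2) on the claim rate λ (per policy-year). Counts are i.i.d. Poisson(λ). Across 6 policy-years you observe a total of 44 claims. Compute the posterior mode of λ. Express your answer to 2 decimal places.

Σxᵢ = 44, n = 6.
Posterior ∝ λ^6e^(−2λ) · λ^44e^(−6λ) = λ^50e^(−8λ), i.e. Gamma(shape=51, rate=8).
The mode of a Gamma(a, b) with a ≥ 1 (shape–rate) is (a−1)/b = 50/8 ≈ 6.25.

λ̂_MAP = 6.25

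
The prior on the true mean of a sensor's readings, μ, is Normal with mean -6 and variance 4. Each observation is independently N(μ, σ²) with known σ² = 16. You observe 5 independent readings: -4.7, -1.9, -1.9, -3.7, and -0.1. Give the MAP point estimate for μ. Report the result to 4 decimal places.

μ̂_MAP = -4.0333

n = 5; x̄ = ((-4.7) + (-1.9) + (-1.9) + (-3.7) + (-0.1))/5 = -12.3/5 = -2.46.
For a Normal prior and Normal likelihood with known variance, the posterior is Normal; its mode equals its mean, the precision-weighted average.
Prior precision 1/σ₀² = 1/4 = 0.25; data precision n/σ² = 5/16 = 0.3125.
μ̂ = (0.25·(-6) + 0.3125·(-2.46)) / (0.25 + 0.3125) = (-2.26875)/0.5625 = -121/30 ≈ -4.0333.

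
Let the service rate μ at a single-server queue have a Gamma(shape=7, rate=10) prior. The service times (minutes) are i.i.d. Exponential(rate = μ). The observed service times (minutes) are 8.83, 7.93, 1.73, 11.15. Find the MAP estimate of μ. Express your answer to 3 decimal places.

The Exponential(rate=μ) likelihood is ∝ μ^n e^(−μΣtᵢ). Here n = 4 and Σtᵢ = 8.83 + 7.93 + 1.73 + 11.15 = 29.64.
Posterior ∝ μ^6e^(−10μ) · μ^4e^(−29.64μ) = μ^10e^(−39.64μ), i.e. Gamma(11, 39.64).
Mode = (a−1)/b = 10/39.64 ≈ 0.252.

μ̂_MAP = 0.252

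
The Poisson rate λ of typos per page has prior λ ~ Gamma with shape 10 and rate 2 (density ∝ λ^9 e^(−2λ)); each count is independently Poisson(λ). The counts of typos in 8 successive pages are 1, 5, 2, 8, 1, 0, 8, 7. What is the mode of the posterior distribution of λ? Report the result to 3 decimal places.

λ̂_MAP = 4.100

Σxᵢ = 1+5+2+8+1+0+8+7 = 32, with n = 8.
Posterior ∝ λ^9e^(−2λ) · λ^32e^(−8λ) = λ^41e^(−10λ), i.e. Gamma(shape=42, rate=10).
The mode of a Gamma(a, b) with a ≥ 1 (shape–rate) is (a−1)/b = 41/10 ≈ 4.100.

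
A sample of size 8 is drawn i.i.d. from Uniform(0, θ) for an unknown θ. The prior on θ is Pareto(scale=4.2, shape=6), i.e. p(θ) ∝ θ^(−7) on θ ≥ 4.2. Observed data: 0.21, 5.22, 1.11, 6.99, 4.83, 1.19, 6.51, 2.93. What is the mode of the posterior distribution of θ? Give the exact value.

θ̂_MAP = 6.99

The Uniform(0, θ) likelihood is θ^(−n) for θ ≥ max(xᵢ), zero otherwise. Here max(xᵢ) = 6.99.
Posterior ∝ θ^(−7) · θ^(−8) = θ^(−15) on θ ≥ max(4.2, 6.99) = 6.99.
This density is strictly decreasing in θ, so the posterior mode lies at the lower boundary of the support.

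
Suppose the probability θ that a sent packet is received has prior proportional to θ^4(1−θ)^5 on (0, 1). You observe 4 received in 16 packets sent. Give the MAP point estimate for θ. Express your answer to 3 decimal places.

The prior density ∝ θ^4(1−θ)^5 is the kernel of Beta(5, 6).
Data: 4 successes in 16 trials. The binomial likelihood contributes θ^4(1−θ)^12, so the posterior is Beta(5+4, 6+12) = Beta(9, 18).
For Beta(a, b) with a, b > 1 the mode is (a−1)/(a+b−2) = 8/25 ≈ 0.320.

θ̂_MAP = 0.320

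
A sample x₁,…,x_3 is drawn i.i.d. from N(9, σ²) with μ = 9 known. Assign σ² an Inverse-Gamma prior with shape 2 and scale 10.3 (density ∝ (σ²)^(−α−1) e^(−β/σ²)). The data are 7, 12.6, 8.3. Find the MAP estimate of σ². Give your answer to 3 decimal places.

σ̂²_MAP = 4.228

Sum of squared deviations about the known mean: SS = (7−9)² + (12.6−9)² + (8.3−9)² = 17.45.
The Normal likelihood contributes (σ²)^(−n/2) exp(−SS/(2σ²)), so the posterior is Inverse-Gamma(α + n/2, β + SS/2) = Inverse-Gamma(3.5, 19.025).
The mode of Inverse-Gamma(a, b) is b/(a+1) = 19.025/4.5 ≈ 4.228.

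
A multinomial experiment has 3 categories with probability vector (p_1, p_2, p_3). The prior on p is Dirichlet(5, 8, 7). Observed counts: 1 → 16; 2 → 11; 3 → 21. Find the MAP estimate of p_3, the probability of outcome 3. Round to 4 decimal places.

MAP estimate: 0.4154

The posterior is Dirichlet(αᵢ + nᵢ) = Dirichlet(21, 19, 28).
For a Dirichlet(a₁,…,a_K) with all aᵢ > 1, the mode has j-th component (aⱼ − 1)/(Σaᵢ − K).
Here Σaᵢ = 68 and K = 3, so p_3 = (28 − 1)/(68 − 3) = 27/65 ≈ 0.4154.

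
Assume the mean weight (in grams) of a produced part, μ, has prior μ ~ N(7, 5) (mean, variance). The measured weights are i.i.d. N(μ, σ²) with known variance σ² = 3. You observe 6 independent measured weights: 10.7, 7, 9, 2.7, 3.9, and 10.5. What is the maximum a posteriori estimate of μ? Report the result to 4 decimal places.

n = 6; x̄ = (10.7 + 7 + 9 + 2.7 + 3.9 + 10.5)/6 = 43.8/6 = 7.3.
For a Normal prior and Normal likelihood with known variance, the posterior is Normal; its mode equals its mean, the precision-weighted average.
Prior precision 1/σ₀² = 1/5 = 0.2; data precision n/σ² = 6/3 = 2.
μ̂ = (0.2·7 + 2·7.3) / (0.2 + 2) = 16/2.2 = 80/11 ≈ 7.2727.

μ̂_MAP = 7.2727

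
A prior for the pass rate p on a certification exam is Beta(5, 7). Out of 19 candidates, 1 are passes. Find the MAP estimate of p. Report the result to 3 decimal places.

Prior: Beta(5, 7).
Data: 1 success in 19 trials. The binomial likelihood contributes p(1−p)^18, so the posterior is Beta(5+1, 7+18) = Beta(6, 25).
For Beta(a, b) with a, b > 1 the mode is (a−1)/(a+b−2) = 5/29 ≈ 0.172.

p̂_MAP = 0.172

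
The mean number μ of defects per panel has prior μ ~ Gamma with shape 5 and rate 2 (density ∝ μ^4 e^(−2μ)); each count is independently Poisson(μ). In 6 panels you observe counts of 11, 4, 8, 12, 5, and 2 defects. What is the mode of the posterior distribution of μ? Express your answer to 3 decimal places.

Σxᵢ = 11+4+8+12+5+2 = 42, with n = 6.
Posterior ∝ μ^4e^(−2μ) · μ^42e^(−6μ) = μ^46e^(−8μ), i.e. Gamma(shape=47, rate=8).
The mode of a Gamma(a, b) with a ≥ 1 (shape–rate) is (a−1)/b = 46/8 ≈ 5.750.

μ̂_MAP = 5.750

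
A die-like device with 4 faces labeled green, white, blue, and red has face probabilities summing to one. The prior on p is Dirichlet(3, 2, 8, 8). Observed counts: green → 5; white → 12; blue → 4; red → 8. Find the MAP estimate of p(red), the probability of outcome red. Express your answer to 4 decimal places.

MAP estimate of p(red) = 0.3261

The posterior is Dirichlet(αᵢ + nᵢ) = Dirichlet(8, 14, 12, 16).
For a Dirichlet(a₁,…,a_K) with all aᵢ > 1, the mode has j-th component (aⱼ − 1)/(Σaᵢ − K).
Here Σaᵢ = 50 and K = 4, so p(red) = (16 − 1)/(50 − 4) = 15/46 ≈ 0.3261.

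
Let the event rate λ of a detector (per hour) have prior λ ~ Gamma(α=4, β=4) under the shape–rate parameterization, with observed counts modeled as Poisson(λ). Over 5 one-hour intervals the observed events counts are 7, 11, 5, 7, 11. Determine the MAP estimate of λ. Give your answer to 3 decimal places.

λ̂_MAP = 4.889

Σxᵢ = 7+11+5+7+11 = 41, with n = 5.
Posterior ∝ λ^3e^(−4λ) · λ^41e^(−5λ) = λ^44e^(−9λ), i.e. Gamma(shape=45, rate=9).
The mode of a Gamma(a, b) with a ≥ 1 (shape–rate) is (a−1)/b = 44/9 ≈ 4.889.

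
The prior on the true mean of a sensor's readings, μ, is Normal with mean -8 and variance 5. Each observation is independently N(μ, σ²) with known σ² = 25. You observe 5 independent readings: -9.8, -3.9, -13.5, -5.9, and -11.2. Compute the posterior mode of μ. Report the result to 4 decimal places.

n = 5; x̄ = ((-9.8) + (-3.9) + (-13.5) + (-5.9) + (-11.2))/5 = -44.3/5 = -8.86.
For a Normal prior and Normal likelihood with known variance, the posterior is Normal; its mode equals its mean, the precision-weighted average.
Prior precision 1/σ₀² = 1/5 = 0.2; data precision n/σ² = 5/25 = 0.2.
μ̂ = (0.2·(-8) + 0.2·(-8.86)) / (0.2 + 0.2) = (-3.372)/0.4 = -8.4300.

μ̂_MAP = -8.4300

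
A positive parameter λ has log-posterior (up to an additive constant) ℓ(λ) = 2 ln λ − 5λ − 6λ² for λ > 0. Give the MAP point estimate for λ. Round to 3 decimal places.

ℓ'(λ) = 2/λ − 5 − 12λ. Setting this to zero and multiplying by λ: 12λ² + 5λ − 2 = 0.
λ = (−5 + √(5² + 4·12·2)) / (2·12) = (−5 + √121) / 24 = (−5 + 11)/24 = 1/4.
ℓ''(λ) = −2/λ² − 12 < 0, confirming a maximum.

λ̂_MAP = 0.250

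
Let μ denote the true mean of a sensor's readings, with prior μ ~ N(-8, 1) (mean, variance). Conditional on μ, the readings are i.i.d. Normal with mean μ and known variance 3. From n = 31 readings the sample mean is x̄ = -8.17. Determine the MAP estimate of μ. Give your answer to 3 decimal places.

μ̂_MAP = -8.155

n = 31, x̄ = -8.17.
For a Normal prior and Normal likelihood with known variance, the posterior is Normal; its mode equals its mean, the precision-weighted average.
Prior precision 1/σ₀² = 1/1 = 1; data precision n/σ² = 31/3.
μ̂ = (1·(-8) + (31/3)·(-8.17)) / (1 + 31/3) = (-27727/300)/(34/3) = -8.155.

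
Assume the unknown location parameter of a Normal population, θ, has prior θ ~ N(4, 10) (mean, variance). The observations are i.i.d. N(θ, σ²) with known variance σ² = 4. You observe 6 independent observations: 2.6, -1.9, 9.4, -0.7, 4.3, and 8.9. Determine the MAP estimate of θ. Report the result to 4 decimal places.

n = 6; x̄ = (2.6 + (-1.9) + 9.4 + (-0.7) + 4.3 + 8.9)/6 = 22.6/6 = 113/30 ≈ 3.7667.
For a Normal prior and Normal likelihood with known variance, the posterior is Normal; its mode equals its mean, the precision-weighted average.
Prior precision 1/σ₀² = 1/10 = 0.1; data precision n/σ² = 6/4 = 1.5.
θ̂ = (0.1·4 + 1.5·(113/30)) / (0.1 + 1.5) = 6.05/1.6 = 3.78125 ≈ 3.7813.

θ̂_MAP = 3.7813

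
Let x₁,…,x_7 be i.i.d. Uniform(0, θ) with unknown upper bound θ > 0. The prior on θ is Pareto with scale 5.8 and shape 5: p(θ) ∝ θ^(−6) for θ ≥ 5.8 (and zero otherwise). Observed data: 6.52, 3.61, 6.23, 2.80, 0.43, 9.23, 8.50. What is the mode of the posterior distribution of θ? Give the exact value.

The Uniform(0, θ) likelihood is θ^(−n) for θ ≥ max(xᵢ), zero otherwise. Here max(xᵢ) = 9.23.
Posterior ∝ θ^(−6) · θ^(−7) = θ^(−13) on θ ≥ max(5.8, 9.23) = 9.23.
This density is strictly decreasing in θ, so the posterior mode lies at the lower boundary of the support.

θ̂_MAP = 9.23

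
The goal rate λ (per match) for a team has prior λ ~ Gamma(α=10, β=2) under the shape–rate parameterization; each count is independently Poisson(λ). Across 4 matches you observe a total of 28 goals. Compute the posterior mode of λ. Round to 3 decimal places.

Σxᵢ = 28, n = 4.
Posterior ∝ λ^9e^(−2λ) · λ^28e^(−4λ) = λ^37e^(−6λ), i.e. Gamma(shape=38, rate=6).
The mode of a Gamma(a, b) with a ≥ 1 (shape–rate) is (a−1)/b = 37/6 ≈ 6.167.

λ̂_MAP = 6.167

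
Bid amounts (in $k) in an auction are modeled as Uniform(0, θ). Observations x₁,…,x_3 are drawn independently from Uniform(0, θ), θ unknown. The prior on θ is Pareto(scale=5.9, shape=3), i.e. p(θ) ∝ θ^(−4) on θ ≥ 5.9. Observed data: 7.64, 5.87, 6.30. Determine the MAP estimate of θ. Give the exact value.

The Uniform(0, θ) likelihood is θ^(−n) for θ ≥ max(xᵢ), zero otherwise. Here max(xᵢ) = 7.64.
Posterior ∝ θ^(−4) · θ^(−3) = θ^(−7) on θ ≥ max(5.9, 7.64) = 7.64.
This density is strictly decreasing in θ, so the posterior mode lies at the lower boundary of the support.

θ̂_MAP = 7.64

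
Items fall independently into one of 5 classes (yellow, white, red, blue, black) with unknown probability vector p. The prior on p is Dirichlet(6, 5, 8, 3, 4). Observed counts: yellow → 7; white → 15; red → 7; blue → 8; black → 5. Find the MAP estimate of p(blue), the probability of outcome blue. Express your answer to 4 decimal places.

The posterior is Dirichlet(αᵢ + nᵢ) = Dirichlet(13, 20, 15, 11, 9).
For a Dirichlet(a₁,…,a_K) with all aᵢ > 1, the mode has j-th component (aⱼ − 1)/(Σaᵢ − K).
Here Σaᵢ = 68 and K = 5, so p(blue) = (11 − 1)/(68 − 5) = 10/63 ≈ 0.1587.

MAP estimate of p(blue) = 0.1587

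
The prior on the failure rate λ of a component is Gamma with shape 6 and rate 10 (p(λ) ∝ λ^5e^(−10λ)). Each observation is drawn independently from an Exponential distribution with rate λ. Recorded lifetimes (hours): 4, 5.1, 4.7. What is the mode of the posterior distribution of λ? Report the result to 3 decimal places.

λ̂_MAP = 0.336

The Exponential(rate=λ) likelihood is ∝ λ^n e^(−λΣtᵢ). Here n = 3 and Σtᵢ = 4 + 5.1 + 4.7 = 13.8.
Posterior ∝ λ^5e^(−10λ) · λ^3e^(−13.8λ) = λ^8e^(−23.8λ), i.e. Gamma(9, 23.8).
Mode = (a−1)/b = 8/23.8 ≈ 0.336.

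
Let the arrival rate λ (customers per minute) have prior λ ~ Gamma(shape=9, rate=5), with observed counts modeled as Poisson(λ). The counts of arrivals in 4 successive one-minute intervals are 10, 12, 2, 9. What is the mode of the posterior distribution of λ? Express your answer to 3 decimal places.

Σxᵢ = 10+12+2+9 = 33, with n = 4.
Posterior ∝ λ^8e^(−5λ) · λ^33e^(−4λ) = λ^41e^(−9λ), i.e. Gamma(shape=42, rate=9).
The mode of a Gamma(a, b) with a ≥ 1 (shape–rate) is (a−1)/b = 41/9 ≈ 4.556.

λ̂_MAP = 4.556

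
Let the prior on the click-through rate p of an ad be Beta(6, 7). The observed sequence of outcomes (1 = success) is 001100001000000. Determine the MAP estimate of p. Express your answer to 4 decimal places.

p̂_MAP = 0.3077

Prior: Beta(6, 7).
Data: 3 successes in 15 trials (from the sequence). The binomial likelihood contributes p^3(1−p)^12, so the posterior is Beta(6+3, 7+12) = Beta(9, 19).
For Beta(a, b) with a, b > 1 the mode is (a−1)/(a+b−2) = 8/26 ≈ 0.3077.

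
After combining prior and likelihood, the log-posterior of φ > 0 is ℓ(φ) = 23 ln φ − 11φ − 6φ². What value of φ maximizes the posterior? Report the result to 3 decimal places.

φ̂_MAP = 1.000

ℓ'(φ) = 23/φ − 11 − 12φ. Setting this to zero and multiplying by φ: 12φ² + 11φ − 23 = 0.
φ = (−11 + √(11² + 4·12·23)) / (2·12) = (−11 + √1225) / 24 = (−11 + 35)/24 = 1.
ℓ''(φ) = −23/φ² − 12 < 0, confirming a maximum.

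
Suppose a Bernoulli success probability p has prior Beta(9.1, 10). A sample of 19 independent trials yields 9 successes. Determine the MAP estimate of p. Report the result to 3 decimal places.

p̂_MAP = 0.474

Prior: Beta(9.1, 10).
Data: 9 successes in 19 trials. The binomial likelihood contributes p^9(1−p)^10, so the posterior is Beta(9.1+9, 10+10) = Beta(18.1, 20).
For Beta(a, b) with a, b > 1 the mode is (a−1)/(a+b−2) = 17.1/36.1 ≈ 0.474.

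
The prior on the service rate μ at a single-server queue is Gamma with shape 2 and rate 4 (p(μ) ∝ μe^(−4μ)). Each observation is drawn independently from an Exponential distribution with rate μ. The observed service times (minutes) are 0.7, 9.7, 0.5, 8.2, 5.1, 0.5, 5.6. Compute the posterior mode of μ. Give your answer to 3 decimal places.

The Exponential(rate=μ) likelihood is ∝ μ^n e^(−μΣtᵢ). Here n = 7 and Σtᵢ = 0.7 + 9.7 + 0.5 + 8.2 + 5.1 + 0.5 + 5.6 = 30.3.
Posterior ∝ μe^(−4μ) · μ^7e^(−30.3μ) = μ^8e^(−34.3μ), i.e. Gamma(9, 34.3).
Mode = (a−1)/b = 8/34.3 ≈ 0.233.

μ̂_MAP = 0.233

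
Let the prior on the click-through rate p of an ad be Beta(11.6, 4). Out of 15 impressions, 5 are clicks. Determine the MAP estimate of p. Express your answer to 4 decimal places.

p̂_MAP = 0.5455

Prior: Beta(11.6, 4).
Data: 5 successes in 15 trials. The binomial likelihood contributes p^5(1−p)^10, so the posterior is Beta(11.6+5, 4+10) = Beta(16.6, 14).
For Beta(a, b) with a, b > 1 the mode is (a−1)/(a+b−2) = 15.6/28.6 ≈ 0.5455.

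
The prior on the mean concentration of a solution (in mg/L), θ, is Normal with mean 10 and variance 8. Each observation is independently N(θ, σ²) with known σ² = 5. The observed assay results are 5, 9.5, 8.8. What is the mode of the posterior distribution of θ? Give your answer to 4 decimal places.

θ̂_MAP = 8.1517

n = 3; x̄ = (5 + 9.5 + 8.8)/3 = 23.3/3 = 233/30 ≈ 7.7667.
For a Normal prior and Normal likelihood with known variance, the posterior is Normal; its mode equals its mean, the precision-weighted average.
Prior precision 1/σ₀² = 1/8 = 0.125; data precision n/σ² = 3/5 = 0.6.
θ̂ = (0.125·10 + 0.6·(233/30)) / (0.125 + 0.6) = 5.91/0.725 = 1182/145 ≈ 8.1517.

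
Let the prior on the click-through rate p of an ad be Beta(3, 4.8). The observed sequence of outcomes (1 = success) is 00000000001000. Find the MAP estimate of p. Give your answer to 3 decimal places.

p̂_MAP = 0.152

Prior: Beta(3, 4.8).
Data: 1 success in 14 trials (from the sequence). The binomial likelihood contributes p(1−p)^13, so the posterior is Beta(3+1, 4.8+13) = Beta(4, 17.8).
For Beta(a, b) with a, b > 1 the mode is (a−1)/(a+b−2) = 3/19.8 ≈ 0.152.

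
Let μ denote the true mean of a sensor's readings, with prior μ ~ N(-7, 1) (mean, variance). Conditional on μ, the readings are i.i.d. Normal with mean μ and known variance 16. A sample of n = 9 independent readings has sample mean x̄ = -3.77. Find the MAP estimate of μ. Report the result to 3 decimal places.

n = 9, x̄ = -3.77.
For a Normal prior and Normal likelihood with known variance, the posterior is Normal; its mode equals its mean, the precision-weighted average.
Prior precision 1/σ₀² = 1/1 = 1; data precision n/σ² = 9/16 = 0.5625.
μ̂ = (1·(-7) + 0.5625·(-3.77)) / (1 + 0.5625) = (-9.120625)/1.5625 = -5.8372 ≈ -5.837.

μ̂_MAP = -5.837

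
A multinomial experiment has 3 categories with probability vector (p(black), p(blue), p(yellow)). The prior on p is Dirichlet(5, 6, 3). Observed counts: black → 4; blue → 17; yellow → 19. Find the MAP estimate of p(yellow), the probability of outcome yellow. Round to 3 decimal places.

MAP estimate of p(yellow) = 0.412

The posterior is Dirichlet(αᵢ + nᵢ) = Dirichlet(9, 23, 22).
For a Dirichlet(a₁,…,a_K) with all aᵢ > 1, the mode has j-th component (aⱼ − 1)/(Σaᵢ − K).
Here Σaᵢ = 54 and K = 3, so p(yellow) = (22 − 1)/(54 − 3) = 21/51 ≈ 0.412.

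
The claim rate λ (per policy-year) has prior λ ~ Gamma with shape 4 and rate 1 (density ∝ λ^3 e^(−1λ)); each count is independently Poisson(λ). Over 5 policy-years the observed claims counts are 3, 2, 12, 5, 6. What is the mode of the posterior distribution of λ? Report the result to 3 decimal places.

λ̂_MAP = 5.167

Σxᵢ = 3+2+12+5+6 = 28, with n = 5.
Posterior ∝ λ^3e^(−1λ) · λ^28e^(−5λ) = λ^31e^(−6λ), i.e. Gamma(shape=32, rate=6).
The mode of a Gamma(a, b) with a ≥ 1 (shape–rate) is (a−1)/b = 31/6 ≈ 5.167.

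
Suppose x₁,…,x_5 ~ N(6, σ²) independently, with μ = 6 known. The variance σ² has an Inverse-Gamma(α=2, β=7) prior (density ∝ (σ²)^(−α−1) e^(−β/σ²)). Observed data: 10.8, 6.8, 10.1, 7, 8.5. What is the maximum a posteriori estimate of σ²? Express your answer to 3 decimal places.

σ̂²_MAP = 5.613

Sum of squared deviations about the known mean: SS = (10.8−6)² + (6.8−6)² + (10.1−6)² + (7−6)² + (8.5−6)² = 47.74.
The Normal likelihood contributes (σ²)^(−n/2) exp(−SS/(2σ²)), so the posterior is Inverse-Gamma(α + n/2, β + SS/2) = Inverse-Gamma(4.5, 30.87).
The mode of Inverse-Gamma(a, b) is b/(a+1) = 30.87/5.5 ≈ 5.613.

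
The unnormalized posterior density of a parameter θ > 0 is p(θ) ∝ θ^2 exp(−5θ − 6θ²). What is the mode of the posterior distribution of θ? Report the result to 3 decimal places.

θ̂_MAP = 0.250

ℓ'(θ) = 2/θ − 5 − 12θ. Setting this to zero and multiplying by θ: 12θ² + 5θ − 2 = 0.
θ = (−5 + √(5² + 4·12·2)) / (2·12) = (−5 + √121) / 24 = (−5 + 11)/24 = 1/4.
ℓ''(θ) = −2/θ² − 12 < 0, confirming a maximum.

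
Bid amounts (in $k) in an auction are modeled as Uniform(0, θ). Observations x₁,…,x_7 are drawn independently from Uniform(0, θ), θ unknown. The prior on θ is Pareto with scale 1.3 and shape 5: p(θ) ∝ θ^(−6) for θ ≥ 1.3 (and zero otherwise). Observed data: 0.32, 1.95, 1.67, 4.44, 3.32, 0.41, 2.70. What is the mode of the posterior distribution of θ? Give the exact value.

θ̂_MAP = 4.44

The Uniform(0, θ) likelihood is θ^(−n) for θ ≥ max(xᵢ), zero otherwise. Here max(xᵢ) = 4.44.
Posterior ∝ θ^(−6) · θ^(−7) = θ^(−13) on θ ≥ max(1.3, 4.44) = 4.44.
This density is strictly decreasing in θ, so the posterior mode lies at the lower boundary of the support.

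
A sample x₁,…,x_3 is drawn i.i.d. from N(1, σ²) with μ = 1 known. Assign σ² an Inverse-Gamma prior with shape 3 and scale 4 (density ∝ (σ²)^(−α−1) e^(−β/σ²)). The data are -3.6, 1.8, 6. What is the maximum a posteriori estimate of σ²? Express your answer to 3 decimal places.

σ̂²_MAP = 4.982

Sum of squared deviations about the known mean: SS = (-3.6−1)² + (1.8−1)² + (6−1)² = 46.8.
The Normal likelihood contributes (σ²)^(−n/2) exp(−SS/(2σ²)), so the posterior is Inverse-Gamma(α + n/2, β + SS/2) = Inverse-Gamma(4.5, 27.4).
The mode of Inverse-Gamma(a, b) is b/(a+1) = 27.4/5.5 ≈ 4.982.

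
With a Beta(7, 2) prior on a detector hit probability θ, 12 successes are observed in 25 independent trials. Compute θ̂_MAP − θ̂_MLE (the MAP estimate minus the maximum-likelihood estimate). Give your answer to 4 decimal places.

MAP − MLE = 0.0825

Posterior is Beta(19, 15); MAP = (19−1)/(34−2) = 18/32 ≈ 0.56250.
MLE ignores the prior: θ̂_MLE = k/n = 12/25 ≈ 0.48000.
Difference = 18/32 − 12/25 = 33/400 ≈ 0.0825.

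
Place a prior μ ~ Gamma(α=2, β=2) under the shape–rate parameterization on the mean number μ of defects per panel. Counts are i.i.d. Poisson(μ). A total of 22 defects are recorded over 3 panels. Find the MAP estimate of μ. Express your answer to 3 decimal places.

μ̂_MAP = 4.600

Σxᵢ = 22, n = 3.
Posterior ∝ μe^(−2μ) · μ^22e^(−3μ) = μ^23e^(−5μ), i.e. Gamma(shape=24, rate=5).
The mode of a Gamma(a, b) with a ≥ 1 (shape–rate) is (a−1)/b = 23/5 ≈ 4.600.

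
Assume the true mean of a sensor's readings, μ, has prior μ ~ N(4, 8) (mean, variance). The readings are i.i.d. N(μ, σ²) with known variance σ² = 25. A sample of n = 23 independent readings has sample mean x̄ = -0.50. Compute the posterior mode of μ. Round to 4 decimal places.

μ̂_MAP = 0.0383

n = 23, x̄ = -0.50.
For a Normal prior and Normal likelihood with known variance, the posterior is Normal; its mode equals its mean, the precision-weighted average.
Prior precision 1/σ₀² = 1/8 = 0.125; data precision n/σ² = 23/25 = 0.92.
μ̂ = (0.125·4 + 0.92·(-0.5)) / (0.125 + 0.92) = 0.04/1.045 = 8/209 ≈ 0.0383.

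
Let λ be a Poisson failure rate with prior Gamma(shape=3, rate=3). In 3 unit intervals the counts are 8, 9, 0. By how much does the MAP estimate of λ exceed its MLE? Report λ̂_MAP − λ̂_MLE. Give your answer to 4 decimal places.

Σxᵢ = 17. Posterior is Gamma(20, 6); MAP = (20−1)/6 = 19/6 ≈ 3.16667.
MLE = x̄ = 17/3 ≈ 5.66667.
Difference = 19/6 − 17/3 = -5/2 ≈ -2.5000.

MAP − MLE = -2.5000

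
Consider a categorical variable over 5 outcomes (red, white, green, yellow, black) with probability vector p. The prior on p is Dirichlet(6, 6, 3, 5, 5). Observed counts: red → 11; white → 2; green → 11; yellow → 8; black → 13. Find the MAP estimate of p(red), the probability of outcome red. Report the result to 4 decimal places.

The posterior is Dirichlet(αᵢ + nᵢ) = Dirichlet(17, 8, 14, 13, 18).
For a Dirichlet(a₁,…,a_K) with all aᵢ > 1, the mode has j-th component (aⱼ − 1)/(Σaᵢ − K).
Here Σaᵢ = 70 and K = 5, so p(red) = (17 − 1)/(70 − 5) = 16/65 ≈ 0.2462.

MAP estimate of p(red) = 0.2462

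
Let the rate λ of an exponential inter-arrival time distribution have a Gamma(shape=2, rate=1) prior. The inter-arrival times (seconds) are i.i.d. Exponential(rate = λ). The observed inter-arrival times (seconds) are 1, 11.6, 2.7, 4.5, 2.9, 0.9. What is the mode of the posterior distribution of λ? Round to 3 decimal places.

λ̂_MAP = 0.285

The Exponential(rate=λ) likelihood is ∝ λ^n e^(−λΣtᵢ). Here n = 6 and Σtᵢ = 1 + 11.6 + 2.7 + 4.5 + 2.9 + 0.9 = 23.6.
Posterior ∝ λe^(−1λ) · λ^6e^(−23.6λ) = λ^7e^(−24.6λ), i.e. Gamma(8, 24.6).
Mode = (a−1)/b = 7/24.6 ≈ 0.285.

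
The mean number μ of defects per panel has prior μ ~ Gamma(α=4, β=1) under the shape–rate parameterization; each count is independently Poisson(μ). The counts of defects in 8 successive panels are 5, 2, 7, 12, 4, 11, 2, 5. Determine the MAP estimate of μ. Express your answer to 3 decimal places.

μ̂_MAP = 5.667

Σxᵢ = 5+2+7+12+4+11+2+5 = 48, with n = 8.
Posterior ∝ μ^3e^(−1μ) · μ^48e^(−8μ) = μ^51e^(−9μ), i.e. Gamma(shape=52, rate=9).
The mode of a Gamma(a, b) with a ≥ 1 (shape–rate) is (a−1)/b = 51/9 ≈ 5.667.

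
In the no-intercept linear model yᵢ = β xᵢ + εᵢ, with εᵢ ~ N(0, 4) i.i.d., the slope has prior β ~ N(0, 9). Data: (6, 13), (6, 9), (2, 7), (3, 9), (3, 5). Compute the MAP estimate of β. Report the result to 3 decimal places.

log p(β | y) = −Σ(yᵢ − βxᵢ)²/(2·4) − β²/(2·9) + const.
Setting the derivative to zero: Σxᵢ(yᵢ − βxᵢ)/4 − β/9 = 0, so β = Σxᵢyᵢ / (Σxᵢ² + σ²/τ²).
Σxᵢyᵢ = 6·13 + 6·9 + 2·7 + 3·9 + 3·5 = 188; Σxᵢ² = 94; σ²/τ² = 4/9.
β̂_MAP = 188 / (94 + 4/9) = 188/(850/9) = 846/425 ≈ 1.991.

β̂_MAP = 1.991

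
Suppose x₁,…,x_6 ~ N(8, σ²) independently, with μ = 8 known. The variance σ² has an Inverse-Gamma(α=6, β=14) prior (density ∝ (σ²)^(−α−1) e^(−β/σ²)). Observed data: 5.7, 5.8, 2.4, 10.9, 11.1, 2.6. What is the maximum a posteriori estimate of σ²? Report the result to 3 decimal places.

σ̂²_MAP = 5.834

Sum of squared deviations about the known mean: SS = (5.7−8)² + (5.8−8)² + (2.4−8)² + (10.9−8)² + (11.1−8)² + (2.6−8)² = 88.67.
The Normal likelihood contributes (σ²)^(−n/2) exp(−SS/(2σ²)), so the posterior is Inverse-Gamma(α + n/2, β + SS/2) = Inverse-Gamma(9, 58.335).
The mode of Inverse-Gamma(a, b) is b/(a+1) = 58.335/10 ≈ 5.834.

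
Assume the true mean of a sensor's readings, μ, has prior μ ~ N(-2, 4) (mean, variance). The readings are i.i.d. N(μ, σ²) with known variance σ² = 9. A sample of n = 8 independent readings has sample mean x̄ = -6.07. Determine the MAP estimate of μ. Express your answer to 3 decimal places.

n = 8, x̄ = -6.07.
For a Normal prior and Normal likelihood with known variance, the posterior is Normal; its mode equals its mean, the precision-weighted average.
Prior precision 1/σ₀² = 1/4 = 0.25; data precision n/σ² = 8/9.
μ̂ = (0.25·(-2) + (8/9)·(-6.07)) / (0.25 + 8/9) = (-2653/450)/(41/36) = -5306/1025 ≈ -5.177.

μ̂_MAP = -5.177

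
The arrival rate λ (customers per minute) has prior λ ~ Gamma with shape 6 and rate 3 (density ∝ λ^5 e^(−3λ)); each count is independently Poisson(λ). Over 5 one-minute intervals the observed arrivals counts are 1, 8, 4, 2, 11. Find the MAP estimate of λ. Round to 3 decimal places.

Σxᵢ = 1+8+4+2+11 = 26, with n = 5.
Posterior ∝ λ^5e^(−3λ) · λ^26e^(−5λ) = λ^31e^(−8λ), i.e. Gamma(shape=32, rate=8).
The mode of a Gamma(a, b) with a ≥ 1 (shape–rate) is (a−1)/b = 31/8 ≈ 3.875.

λ̂_MAP = 3.875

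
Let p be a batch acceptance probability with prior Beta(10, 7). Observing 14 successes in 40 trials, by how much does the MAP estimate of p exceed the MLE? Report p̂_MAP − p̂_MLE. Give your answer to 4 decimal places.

MAP − MLE = 0.0682

Posterior is Beta(24, 33); MAP = (24−1)/(57−2) = 23/55 ≈ 0.41818.
MLE ignores the prior: p̂_MLE = k/n = 14/40 ≈ 0.35000.
Difference = 23/55 − 14/40 = 3/44 ≈ 0.0682.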